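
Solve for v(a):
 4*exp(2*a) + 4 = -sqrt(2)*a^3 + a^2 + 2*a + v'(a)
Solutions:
 v(a) = C1 + sqrt(2)*a^4/4 - a^3/3 - a^2 + 4*a + 2*exp(2*a)


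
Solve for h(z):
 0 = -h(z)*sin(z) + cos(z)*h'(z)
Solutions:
 h(z) = C1/cos(z)


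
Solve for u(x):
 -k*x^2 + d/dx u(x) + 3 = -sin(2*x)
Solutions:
 u(x) = C1 + k*x^3/3 - 3*x + cos(2*x)/2


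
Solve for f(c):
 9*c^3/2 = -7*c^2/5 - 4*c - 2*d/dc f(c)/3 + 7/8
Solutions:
 f(c) = C1 - 27*c^4/16 - 7*c^3/10 - 3*c^2 + 21*c/16


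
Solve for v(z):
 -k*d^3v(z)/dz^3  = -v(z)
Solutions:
 v(z) = C1*exp(z*(1/k)^(1/3)) + C2*exp(z*(-1 + sqrt(3)*I)*(1/k)^(1/3)/2) + C3*exp(-z*(1 + sqrt(3)*I)*(1/k)^(1/3)/2)


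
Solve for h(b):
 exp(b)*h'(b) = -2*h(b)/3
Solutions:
 h(b) = C1*exp(2*exp(-b)/3)


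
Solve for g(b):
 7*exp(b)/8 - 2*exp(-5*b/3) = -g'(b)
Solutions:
 g(b) = C1 - 7*exp(b)/8 - 6*exp(-5*b/3)/5


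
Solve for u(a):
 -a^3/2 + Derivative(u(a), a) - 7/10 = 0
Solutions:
 u(a) = C1 + a^4/8 + 7*a/10


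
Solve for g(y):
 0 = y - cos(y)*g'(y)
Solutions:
 g(y) = C1 + Integral(y/cos(y), y)


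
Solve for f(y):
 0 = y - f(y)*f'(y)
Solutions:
 f(y) = -sqrt(C1 + y^2)
 f(y) = sqrt(C1 + y^2)


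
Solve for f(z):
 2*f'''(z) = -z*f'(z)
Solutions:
 f(z) = C1 + Integral(C2*airyai(-2^(2/3)*z/2) + C3*airybi(-2^(2/3)*z/2), z)


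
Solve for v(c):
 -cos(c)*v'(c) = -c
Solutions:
 v(c) = C1 + Integral(c/cos(c), c)


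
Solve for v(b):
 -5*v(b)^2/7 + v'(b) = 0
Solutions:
 v(b) = -7/(C1 + 5*b)


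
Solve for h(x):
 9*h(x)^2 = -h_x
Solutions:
 h(x) = 1/(C1 + 9*x)


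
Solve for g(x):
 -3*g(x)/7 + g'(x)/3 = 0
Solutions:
 g(x) = C1*exp(9*x/7)


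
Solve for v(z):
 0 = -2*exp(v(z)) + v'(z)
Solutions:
 v(z) = log(-1/(C1 + 2*z))


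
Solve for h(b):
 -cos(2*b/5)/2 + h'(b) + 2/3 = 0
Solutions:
 h(b) = C1 - 2*b/3 + 5*sin(2*b/5)/4


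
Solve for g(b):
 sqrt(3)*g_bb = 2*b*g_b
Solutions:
 g(b) = C1 + C2*erfi(3^(3/4)*b/3)


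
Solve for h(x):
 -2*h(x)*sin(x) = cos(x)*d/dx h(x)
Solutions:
 h(x) = C1*cos(x)^2


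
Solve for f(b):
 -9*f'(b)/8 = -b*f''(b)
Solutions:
 f(b) = C1 + C2*b^(17/8)


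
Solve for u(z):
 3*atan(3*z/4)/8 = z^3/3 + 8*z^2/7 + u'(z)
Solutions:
 u(z) = C1 - z^4/12 - 8*z^3/21 + 3*z*atan(3*z/4)/8 - log(9*z^2 + 16)/4


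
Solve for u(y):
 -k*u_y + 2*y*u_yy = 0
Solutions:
 u(y) = C1 + y^(re(k)/2 + 1)*(C2*sin(log(y)*Abs(im(k))/2) + C3*cos(log(y)*im(k)/2))


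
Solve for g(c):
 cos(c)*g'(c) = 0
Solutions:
 g(c) = C1


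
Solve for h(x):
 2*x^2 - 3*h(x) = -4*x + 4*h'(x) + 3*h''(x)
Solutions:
 h(x) = 2*x^2/3 - 4*x/9 + (C1*sin(sqrt(5)*x/3) + C2*cos(sqrt(5)*x/3))*exp(-2*x/3) - 20/27


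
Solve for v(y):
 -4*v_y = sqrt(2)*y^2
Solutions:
 v(y) = C1 - sqrt(2)*y^3/12


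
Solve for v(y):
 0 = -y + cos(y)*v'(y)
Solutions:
 v(y) = C1 + Integral(y/cos(y), y)


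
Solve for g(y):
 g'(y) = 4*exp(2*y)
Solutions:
 g(y) = C1 + 2*exp(2*y)


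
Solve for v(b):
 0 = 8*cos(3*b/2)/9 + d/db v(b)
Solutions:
 v(b) = C1 - 16*sin(3*b/2)/27


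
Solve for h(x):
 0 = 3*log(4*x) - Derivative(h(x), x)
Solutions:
 h(x) = C1 + 3*x*log(x) - 3*x + x*log(64)


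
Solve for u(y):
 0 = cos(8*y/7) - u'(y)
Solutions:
 u(y) = C1 + 7*sin(8*y/7)/8


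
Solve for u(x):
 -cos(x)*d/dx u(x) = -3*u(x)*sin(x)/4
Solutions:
 u(x) = C1/cos(x)^(3/4)


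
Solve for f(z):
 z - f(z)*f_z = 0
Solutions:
 f(z) = -sqrt(C1 + z^2)
 f(z) = sqrt(C1 + z^2)


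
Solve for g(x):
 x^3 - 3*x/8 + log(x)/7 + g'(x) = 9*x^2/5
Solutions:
 g(x) = C1 - x^4/4 + 3*x^3/5 + 3*x^2/16 - x*log(x)/7 + x/7


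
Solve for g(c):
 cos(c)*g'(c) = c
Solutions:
 g(c) = C1 + Integral(c/cos(c), c)


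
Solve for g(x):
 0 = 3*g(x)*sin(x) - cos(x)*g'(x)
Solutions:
 g(x) = C1/cos(x)^3


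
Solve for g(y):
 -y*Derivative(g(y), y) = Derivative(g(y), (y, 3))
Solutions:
 g(y) = C1 + Integral(C2*airyai(-y) + C3*airybi(-y), y)


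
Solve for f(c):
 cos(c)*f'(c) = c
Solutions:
 f(c) = C1 + Integral(c/cos(c), c)


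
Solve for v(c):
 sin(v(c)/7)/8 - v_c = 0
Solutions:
 -c/8 + 7*log(cos(v(c)/7) - 1)/2 - 7*log(cos(v(c)/7) + 1)/2 = C1


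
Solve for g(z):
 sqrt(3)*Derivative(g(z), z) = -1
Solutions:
 g(z) = C1 - sqrt(3)*z/3


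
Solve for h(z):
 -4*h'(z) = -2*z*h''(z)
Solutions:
 h(z) = C1 + C2*z^3


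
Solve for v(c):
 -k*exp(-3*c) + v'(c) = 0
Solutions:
 v(c) = C1 - k*exp(-3*c)/3


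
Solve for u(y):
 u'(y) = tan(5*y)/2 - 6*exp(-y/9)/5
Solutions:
 u(y) = C1 + log(tan(5*y)^2 + 1)/20 + 54*exp(-y/9)/5


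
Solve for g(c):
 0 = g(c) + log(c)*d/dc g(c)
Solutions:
 g(c) = C1*exp(-li(c))


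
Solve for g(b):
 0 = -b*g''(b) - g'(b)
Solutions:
 g(b) = C1 + C2*log(b)


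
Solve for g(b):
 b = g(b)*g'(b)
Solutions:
 g(b) = -sqrt(C1 + b^2)
 g(b) = sqrt(C1 + b^2)


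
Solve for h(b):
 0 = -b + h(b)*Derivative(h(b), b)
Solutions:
 h(b) = -sqrt(C1 + b^2)
 h(b) = sqrt(C1 + b^2)


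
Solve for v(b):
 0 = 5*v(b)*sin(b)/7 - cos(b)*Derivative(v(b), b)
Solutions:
 v(b) = C1/cos(b)^(5/7)


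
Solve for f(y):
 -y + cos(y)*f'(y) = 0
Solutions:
 f(y) = C1 + Integral(y/cos(y), y)


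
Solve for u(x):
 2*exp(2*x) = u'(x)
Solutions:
 u(x) = C1 + exp(2*x)


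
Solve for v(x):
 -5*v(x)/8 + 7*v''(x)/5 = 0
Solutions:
 v(x) = C1*exp(-5*sqrt(14)*x/28) + C2*exp(5*sqrt(14)*x/28)


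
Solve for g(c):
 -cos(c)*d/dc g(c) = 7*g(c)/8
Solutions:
 g(c) = C1*(sin(c) - 1)^(7/16)/(sin(c) + 1)^(7/16)


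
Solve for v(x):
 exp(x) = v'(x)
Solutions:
 v(x) = C1 + exp(x)


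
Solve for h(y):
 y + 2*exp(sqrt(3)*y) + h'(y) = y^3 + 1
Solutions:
 h(y) = C1 + y^4/4 - y^2/2 + y - 2*sqrt(3)*exp(sqrt(3)*y)/3


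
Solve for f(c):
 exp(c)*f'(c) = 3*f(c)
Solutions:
 f(c) = C1*exp(-3*exp(-c))


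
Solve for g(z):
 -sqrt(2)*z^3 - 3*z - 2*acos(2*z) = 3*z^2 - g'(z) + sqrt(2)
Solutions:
 g(z) = C1 + sqrt(2)*z^4/4 + z^3 + 3*z^2/2 + 2*z*acos(2*z) + sqrt(2)*z - sqrt(1 - 4*z^2)


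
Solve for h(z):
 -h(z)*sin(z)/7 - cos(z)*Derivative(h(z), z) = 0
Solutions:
 h(z) = C1*cos(z)^(1/7)


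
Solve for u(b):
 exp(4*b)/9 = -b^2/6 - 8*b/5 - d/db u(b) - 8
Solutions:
 u(b) = C1 - b^3/18 - 4*b^2/5 - 8*b - exp(4*b)/36


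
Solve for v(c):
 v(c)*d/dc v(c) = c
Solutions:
 v(c) = -sqrt(C1 + c^2)
 v(c) = sqrt(C1 + c^2)


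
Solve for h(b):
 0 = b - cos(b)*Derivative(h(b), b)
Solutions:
 h(b) = C1 + Integral(b/cos(b), b)


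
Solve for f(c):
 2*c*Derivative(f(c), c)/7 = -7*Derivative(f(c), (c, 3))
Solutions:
 f(c) = C1 + Integral(C2*airyai(-14^(1/3)*c/7) + C3*airybi(-14^(1/3)*c/7), c)


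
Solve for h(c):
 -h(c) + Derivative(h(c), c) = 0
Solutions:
 h(c) = C1*exp(c)


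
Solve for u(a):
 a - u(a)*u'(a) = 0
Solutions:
 u(a) = -sqrt(C1 + a^2)
 u(a) = sqrt(C1 + a^2)


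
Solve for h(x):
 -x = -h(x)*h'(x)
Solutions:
 h(x) = -sqrt(C1 + x^2)
 h(x) = sqrt(C1 + x^2)


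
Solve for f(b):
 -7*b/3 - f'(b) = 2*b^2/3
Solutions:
 f(b) = C1 - 2*b^3/9 - 7*b^2/6


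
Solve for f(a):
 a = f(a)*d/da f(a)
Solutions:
 f(a) = -sqrt(C1 + a^2)
 f(a) = sqrt(C1 + a^2)


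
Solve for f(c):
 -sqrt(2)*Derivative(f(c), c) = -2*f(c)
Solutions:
 f(c) = C1*exp(sqrt(2)*c)


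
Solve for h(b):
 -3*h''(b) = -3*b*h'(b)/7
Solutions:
 h(b) = C1 + C2*erfi(sqrt(14)*b/14)


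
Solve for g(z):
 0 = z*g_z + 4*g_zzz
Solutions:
 g(z) = C1 + Integral(C2*airyai(-2^(1/3)*z/2) + C3*airybi(-2^(1/3)*z/2), z)


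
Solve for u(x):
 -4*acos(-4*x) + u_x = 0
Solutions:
 u(x) = C1 + 4*x*acos(-4*x) + sqrt(1 - 16*x^2)


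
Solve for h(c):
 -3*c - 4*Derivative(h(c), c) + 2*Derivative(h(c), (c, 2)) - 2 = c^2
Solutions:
 h(c) = C1 + C2*exp(2*c) - c^3/12 - c^2/2 - c


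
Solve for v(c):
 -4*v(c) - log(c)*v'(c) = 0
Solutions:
 v(c) = C1*exp(-4*li(c))


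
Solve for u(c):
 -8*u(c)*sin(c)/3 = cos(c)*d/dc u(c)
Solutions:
 u(c) = C1*cos(c)^(8/3)


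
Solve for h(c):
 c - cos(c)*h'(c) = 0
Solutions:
 h(c) = C1 + Integral(c/cos(c), c)


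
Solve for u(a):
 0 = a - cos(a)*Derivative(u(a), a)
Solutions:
 u(a) = C1 + Integral(a/cos(a), a)


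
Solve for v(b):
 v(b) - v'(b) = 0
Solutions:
 v(b) = C1*exp(b)


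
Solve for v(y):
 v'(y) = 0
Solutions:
 v(y) = C1


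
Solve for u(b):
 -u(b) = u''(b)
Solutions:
 u(b) = C1*sin(b) + C2*cos(b)


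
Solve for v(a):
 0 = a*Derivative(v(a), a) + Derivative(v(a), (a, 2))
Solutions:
 v(a) = C1 + C2*erf(sqrt(2)*a/2)


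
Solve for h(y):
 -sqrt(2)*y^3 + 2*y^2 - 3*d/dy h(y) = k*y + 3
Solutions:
 h(y) = C1 - k*y^2/6 - sqrt(2)*y^4/12 + 2*y^3/9 - y


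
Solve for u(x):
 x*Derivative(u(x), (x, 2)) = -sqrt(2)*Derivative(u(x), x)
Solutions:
 u(x) = C1 + C2*x^(1 - sqrt(2))


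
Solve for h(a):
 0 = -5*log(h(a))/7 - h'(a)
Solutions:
 li(h(a)) = C1 - 5*a/7


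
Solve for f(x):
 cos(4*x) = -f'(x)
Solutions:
 f(x) = C1 - sin(4*x)/4


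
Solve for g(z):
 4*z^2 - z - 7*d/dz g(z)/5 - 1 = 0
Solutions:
 g(z) = C1 + 20*z^3/21 - 5*z^2/14 - 5*z/7


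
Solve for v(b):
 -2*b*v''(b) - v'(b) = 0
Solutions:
 v(b) = C1 + C2*sqrt(b)


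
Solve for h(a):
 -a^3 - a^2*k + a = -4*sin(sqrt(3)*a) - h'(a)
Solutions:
 h(a) = C1 + a^4/4 + a^3*k/3 - a^2/2 + 4*sqrt(3)*cos(sqrt(3)*a)/3


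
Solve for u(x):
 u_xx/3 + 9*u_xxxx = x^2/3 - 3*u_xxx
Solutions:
 u(x) = C1 + C2*x + x^4/12 - 3*x^3 + 54*x^2 + (C3*sin(sqrt(3)*x/18) + C4*cos(sqrt(3)*x/18))*exp(-x/6)


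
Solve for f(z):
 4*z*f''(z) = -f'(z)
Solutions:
 f(z) = C1 + C2*z^(3/4)


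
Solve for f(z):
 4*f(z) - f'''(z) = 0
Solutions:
 f(z) = C3*exp(2^(2/3)*z) + (C1*sin(2^(2/3)*sqrt(3)*z/2) + C2*cos(2^(2/3)*sqrt(3)*z/2))*exp(-2^(2/3)*z/2)


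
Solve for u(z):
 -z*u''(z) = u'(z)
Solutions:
 u(z) = C1 + C2*log(z)


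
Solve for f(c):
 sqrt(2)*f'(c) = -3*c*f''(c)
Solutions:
 f(c) = C1 + C2*c^(1 - sqrt(2)/3)


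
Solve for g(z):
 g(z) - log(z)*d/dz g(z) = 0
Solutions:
 g(z) = C1*exp(li(z))


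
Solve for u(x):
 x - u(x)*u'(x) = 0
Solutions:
 u(x) = -sqrt(C1 + x^2)
 u(x) = sqrt(C1 + x^2)


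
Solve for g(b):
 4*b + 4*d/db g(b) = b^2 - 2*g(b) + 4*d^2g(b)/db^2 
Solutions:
 g(b) = C1*exp(b*(1 - sqrt(3))/2) + C2*exp(b*(1 + sqrt(3))/2) + b^2/2 - 4*b + 10


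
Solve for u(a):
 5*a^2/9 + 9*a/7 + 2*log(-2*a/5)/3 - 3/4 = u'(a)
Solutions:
 u(a) = C1 + 5*a^3/27 + 9*a^2/14 + 2*a*log(-a)/3 + a*(-17 - 8*log(5) + 8*log(2))/12


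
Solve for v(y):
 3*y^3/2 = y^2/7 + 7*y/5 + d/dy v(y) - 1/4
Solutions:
 v(y) = C1 + 3*y^4/8 - y^3/21 - 7*y^2/10 + y/4


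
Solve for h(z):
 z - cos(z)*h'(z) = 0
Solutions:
 h(z) = C1 + Integral(z/cos(z), z)


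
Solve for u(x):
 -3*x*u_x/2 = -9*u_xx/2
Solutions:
 u(x) = C1 + C2*erfi(sqrt(6)*x/6)


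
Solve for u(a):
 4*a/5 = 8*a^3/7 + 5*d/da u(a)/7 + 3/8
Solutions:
 u(a) = C1 - 2*a^4/5 + 14*a^2/25 - 21*a/40


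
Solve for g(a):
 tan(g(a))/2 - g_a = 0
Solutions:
 g(a) = pi - asin(C1*exp(a/2))
 g(a) = asin(C1*exp(a/2))


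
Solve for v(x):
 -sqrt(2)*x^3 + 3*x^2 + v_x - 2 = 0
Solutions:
 v(x) = C1 + sqrt(2)*x^4/4 - x^3 + 2*x


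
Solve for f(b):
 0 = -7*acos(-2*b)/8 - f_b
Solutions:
 f(b) = C1 - 7*b*acos(-2*b)/8 - 7*sqrt(1 - 4*b^2)/16


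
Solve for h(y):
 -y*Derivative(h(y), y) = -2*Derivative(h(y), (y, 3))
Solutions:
 h(y) = C1 + Integral(C2*airyai(2^(2/3)*y/2) + C3*airybi(2^(2/3)*y/2), y)


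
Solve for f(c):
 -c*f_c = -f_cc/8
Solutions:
 f(c) = C1 + C2*erfi(2*c)


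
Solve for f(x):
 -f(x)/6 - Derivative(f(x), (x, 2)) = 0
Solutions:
 f(x) = C1*sin(sqrt(6)*x/6) + C2*cos(sqrt(6)*x/6)


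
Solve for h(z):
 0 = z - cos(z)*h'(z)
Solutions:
 h(z) = C1 + Integral(z/cos(z), z)


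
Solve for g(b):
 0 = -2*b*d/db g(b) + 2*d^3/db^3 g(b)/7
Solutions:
 g(b) = C1 + Integral(C2*airyai(7^(1/3)*b) + C3*airybi(7^(1/3)*b), b)


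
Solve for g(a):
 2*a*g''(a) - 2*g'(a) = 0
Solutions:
 g(a) = C1 + C2*a^2


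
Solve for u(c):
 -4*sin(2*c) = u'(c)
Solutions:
 u(c) = C1 + 2*cos(2*c)


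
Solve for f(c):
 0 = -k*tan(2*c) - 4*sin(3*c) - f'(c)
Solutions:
 f(c) = C1 + k*log(cos(2*c))/2 + 4*cos(3*c)/3


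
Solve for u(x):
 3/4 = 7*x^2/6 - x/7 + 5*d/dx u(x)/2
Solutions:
 u(x) = C1 - 7*x^3/45 + x^2/35 + 3*x/10


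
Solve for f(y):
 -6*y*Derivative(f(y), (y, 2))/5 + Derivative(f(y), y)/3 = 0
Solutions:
 f(y) = C1 + C2*y^(23/18)


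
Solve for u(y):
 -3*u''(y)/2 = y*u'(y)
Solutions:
 u(y) = C1 + C2*erf(sqrt(3)*y/3)


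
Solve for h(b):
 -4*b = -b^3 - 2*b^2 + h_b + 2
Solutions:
 h(b) = C1 + b^4/4 + 2*b^3/3 - 2*b^2 - 2*b


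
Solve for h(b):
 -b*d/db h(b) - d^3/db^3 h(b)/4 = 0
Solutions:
 h(b) = C1 + Integral(C2*airyai(-2^(2/3)*b) + C3*airybi(-2^(2/3)*b), b)


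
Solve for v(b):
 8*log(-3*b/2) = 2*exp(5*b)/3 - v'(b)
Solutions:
 v(b) = C1 - 8*b*log(-b) + 8*b*(-log(3) + log(2) + 1) + 2*exp(5*b)/15


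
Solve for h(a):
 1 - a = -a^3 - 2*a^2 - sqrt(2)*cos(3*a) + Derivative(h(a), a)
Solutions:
 h(a) = C1 + a^4/4 + 2*a^3/3 - a^2/2 + a + sqrt(2)*sin(3*a)/3


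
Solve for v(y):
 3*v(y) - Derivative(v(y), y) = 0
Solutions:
 v(y) = C1*exp(3*y)


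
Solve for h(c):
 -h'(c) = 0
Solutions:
 h(c) = C1


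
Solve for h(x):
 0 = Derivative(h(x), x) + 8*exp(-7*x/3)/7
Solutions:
 h(x) = C1 + 24*exp(-7*x/3)/49


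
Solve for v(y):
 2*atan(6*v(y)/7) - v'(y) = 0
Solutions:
 Integral(1/atan(6*_y/7), (_y, v(y))) = C1 + 2*y


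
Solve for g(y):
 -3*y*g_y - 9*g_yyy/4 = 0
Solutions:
 g(y) = C1 + Integral(C2*airyai(-6^(2/3)*y/3) + C3*airybi(-6^(2/3)*y/3), y)


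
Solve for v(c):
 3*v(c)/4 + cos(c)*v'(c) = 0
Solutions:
 v(c) = C1*(sin(c) - 1)^(3/8)/(sin(c) + 1)^(3/8)


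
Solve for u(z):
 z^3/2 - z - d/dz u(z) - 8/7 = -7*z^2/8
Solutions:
 u(z) = C1 + z^4/8 + 7*z^3/24 - z^2/2 - 8*z/7


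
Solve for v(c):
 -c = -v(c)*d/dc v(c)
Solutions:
 v(c) = -sqrt(C1 + c^2)
 v(c) = sqrt(C1 + c^2)


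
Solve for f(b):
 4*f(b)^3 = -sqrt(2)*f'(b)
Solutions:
 f(b) = -sqrt(2)*sqrt(-1/(C1 - 2*sqrt(2)*b))/2
 f(b) = sqrt(2)*sqrt(-1/(C1 - 2*sqrt(2)*b))/2


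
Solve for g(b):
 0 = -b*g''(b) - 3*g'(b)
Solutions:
 g(b) = C1 + C2/b^2


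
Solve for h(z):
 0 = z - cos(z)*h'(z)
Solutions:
 h(z) = C1 + Integral(z/cos(z), z)


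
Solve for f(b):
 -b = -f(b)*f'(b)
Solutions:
 f(b) = -sqrt(C1 + b^2)
 f(b) = sqrt(C1 + b^2)


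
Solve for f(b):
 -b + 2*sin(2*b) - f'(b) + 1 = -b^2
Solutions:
 f(b) = C1 + b^3/3 - b^2/2 + b - cos(2*b)


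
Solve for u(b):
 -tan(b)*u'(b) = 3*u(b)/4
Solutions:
 u(b) = C1/sin(b)^(3/4)


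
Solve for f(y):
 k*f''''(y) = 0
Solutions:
 f(y) = C1 + C2*y + C3*y^2 + C4*y^3


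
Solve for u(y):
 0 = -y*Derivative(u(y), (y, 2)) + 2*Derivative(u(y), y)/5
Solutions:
 u(y) = C1 + C2*y^(7/5)


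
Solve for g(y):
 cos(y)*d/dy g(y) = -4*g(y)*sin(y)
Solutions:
 g(y) = C1*cos(y)^4


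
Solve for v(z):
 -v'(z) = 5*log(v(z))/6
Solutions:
 li(v(z)) = C1 - 5*z/6


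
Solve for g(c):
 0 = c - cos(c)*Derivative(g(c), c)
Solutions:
 g(c) = C1 + Integral(c/cos(c), c)


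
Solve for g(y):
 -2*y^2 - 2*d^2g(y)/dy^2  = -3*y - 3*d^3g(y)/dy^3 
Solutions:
 g(y) = C1 + C2*y + C3*exp(2*y/3) - y^4/12 - y^3/4 - 9*y^2/8


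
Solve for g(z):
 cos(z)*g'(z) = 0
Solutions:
 g(z) = C1


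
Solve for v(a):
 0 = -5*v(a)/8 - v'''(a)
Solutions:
 v(a) = C3*exp(-5^(1/3)*a/2) + (C1*sin(sqrt(3)*5^(1/3)*a/4) + C2*cos(sqrt(3)*5^(1/3)*a/4))*exp(5^(1/3)*a/4)


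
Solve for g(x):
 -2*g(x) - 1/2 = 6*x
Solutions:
 g(x) = -3*x - 1/4


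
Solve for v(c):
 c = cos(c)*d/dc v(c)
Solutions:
 v(c) = C1 + Integral(c/cos(c), c)


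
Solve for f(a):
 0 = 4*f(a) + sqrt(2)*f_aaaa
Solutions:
 f(a) = (C1*sin(2^(7/8)*a/2) + C2*cos(2^(7/8)*a/2))*exp(-2^(7/8)*a/2) + (C3*sin(2^(7/8)*a/2) + C4*cos(2^(7/8)*a/2))*exp(2^(7/8)*a/2)


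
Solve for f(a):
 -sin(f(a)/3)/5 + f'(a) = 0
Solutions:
 -a/5 + 3*log(cos(f(a)/3) - 1)/2 - 3*log(cos(f(a)/3) + 1)/2 = C1


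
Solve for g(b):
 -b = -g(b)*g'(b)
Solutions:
 g(b) = -sqrt(C1 + b^2)
 g(b) = sqrt(C1 + b^2)


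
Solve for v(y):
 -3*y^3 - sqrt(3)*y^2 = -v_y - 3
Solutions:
 v(y) = C1 + 3*y^4/4 + sqrt(3)*y^3/3 - 3*y


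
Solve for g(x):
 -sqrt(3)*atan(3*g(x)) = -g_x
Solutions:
 Integral(1/atan(3*_y), (_y, g(x))) = C1 + sqrt(3)*x


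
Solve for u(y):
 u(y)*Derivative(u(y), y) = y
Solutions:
 u(y) = -sqrt(C1 + y^2)
 u(y) = sqrt(C1 + y^2)


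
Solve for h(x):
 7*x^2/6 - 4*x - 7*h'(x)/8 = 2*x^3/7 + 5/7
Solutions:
 h(x) = C1 - 4*x^4/49 + 4*x^3/9 - 16*x^2/7 - 40*x/49


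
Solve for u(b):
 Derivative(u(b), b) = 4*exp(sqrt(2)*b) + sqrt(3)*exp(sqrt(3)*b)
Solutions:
 u(b) = C1 + 2*sqrt(2)*exp(sqrt(2)*b) + exp(sqrt(3)*b)


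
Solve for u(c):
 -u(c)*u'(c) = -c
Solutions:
 u(c) = -sqrt(C1 + c^2)
 u(c) = sqrt(C1 + c^2)


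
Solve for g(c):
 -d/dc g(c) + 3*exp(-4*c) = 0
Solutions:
 g(c) = C1 - 3*exp(-4*c)/4


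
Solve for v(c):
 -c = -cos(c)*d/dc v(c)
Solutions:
 v(c) = C1 + Integral(c/cos(c), c)


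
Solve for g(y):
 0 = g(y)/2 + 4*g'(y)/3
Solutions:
 g(y) = C1*exp(-3*y/8)


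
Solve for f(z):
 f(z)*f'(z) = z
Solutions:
 f(z) = -sqrt(C1 + z^2)
 f(z) = sqrt(C1 + z^2)


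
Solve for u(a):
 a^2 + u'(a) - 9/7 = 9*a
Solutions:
 u(a) = C1 - a^3/3 + 9*a^2/2 + 9*a/7


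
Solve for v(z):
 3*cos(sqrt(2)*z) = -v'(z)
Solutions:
 v(z) = C1 - 3*sqrt(2)*sin(sqrt(2)*z)/2


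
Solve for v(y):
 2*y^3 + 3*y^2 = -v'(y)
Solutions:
 v(y) = C1 - y^4/2 - y^3


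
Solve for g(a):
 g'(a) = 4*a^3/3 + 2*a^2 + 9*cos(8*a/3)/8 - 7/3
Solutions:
 g(a) = C1 + a^4/3 + 2*a^3/3 - 7*a/3 + 27*sin(8*a/3)/64


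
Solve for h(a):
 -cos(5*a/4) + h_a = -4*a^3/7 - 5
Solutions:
 h(a) = C1 - a^4/7 - 5*a + 4*sin(5*a/4)/5


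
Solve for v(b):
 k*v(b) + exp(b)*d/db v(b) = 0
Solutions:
 v(b) = C1*exp(k*exp(-b))


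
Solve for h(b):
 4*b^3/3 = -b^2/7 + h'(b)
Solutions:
 h(b) = C1 + b^4/3 + b^3/21


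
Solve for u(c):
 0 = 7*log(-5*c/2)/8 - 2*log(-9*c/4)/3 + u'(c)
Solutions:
 u(c) = C1 - 5*c*log(-c)/24 + c*(-21*log(5) - 11*log(2) + 5 + 32*log(3))/24


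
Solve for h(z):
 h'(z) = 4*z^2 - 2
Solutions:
 h(z) = C1 + 4*z^3/3 - 2*z


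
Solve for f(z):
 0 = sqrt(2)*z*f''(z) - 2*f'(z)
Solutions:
 f(z) = C1 + C2*z^(1 + sqrt(2))


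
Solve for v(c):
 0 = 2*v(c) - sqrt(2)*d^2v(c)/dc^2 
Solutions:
 v(c) = C1*exp(-2^(1/4)*c) + C2*exp(2^(1/4)*c)


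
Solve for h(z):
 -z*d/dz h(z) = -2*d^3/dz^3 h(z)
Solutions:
 h(z) = C1 + Integral(C2*airyai(2^(2/3)*z/2) + C3*airybi(2^(2/3)*z/2), z)


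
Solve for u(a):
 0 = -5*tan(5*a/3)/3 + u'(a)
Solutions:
 u(a) = C1 - log(cos(5*a/3))


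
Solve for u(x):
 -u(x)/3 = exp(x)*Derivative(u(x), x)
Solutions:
 u(x) = C1*exp(exp(-x)/3)


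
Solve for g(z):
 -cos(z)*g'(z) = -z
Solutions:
 g(z) = C1 + Integral(z/cos(z), z)


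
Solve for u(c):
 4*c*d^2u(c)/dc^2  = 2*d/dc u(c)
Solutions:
 u(c) = C1 + C2*c^(3/2)


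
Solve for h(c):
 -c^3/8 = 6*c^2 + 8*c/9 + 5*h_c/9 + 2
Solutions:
 h(c) = C1 - 9*c^4/160 - 18*c^3/5 - 4*c^2/5 - 18*c/5


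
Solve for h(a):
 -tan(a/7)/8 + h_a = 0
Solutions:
 h(a) = C1 - 7*log(cos(a/7))/8


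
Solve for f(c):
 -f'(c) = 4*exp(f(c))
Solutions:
 f(c) = log(1/(C1 + 4*c))


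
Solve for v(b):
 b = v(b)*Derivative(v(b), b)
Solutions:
 v(b) = -sqrt(C1 + b^2)
 v(b) = sqrt(C1 + b^2)


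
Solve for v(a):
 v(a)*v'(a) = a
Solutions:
 v(a) = -sqrt(C1 + a^2)
 v(a) = sqrt(C1 + a^2)


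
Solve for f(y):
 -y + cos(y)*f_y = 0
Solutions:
 f(y) = C1 + Integral(y/cos(y), y)


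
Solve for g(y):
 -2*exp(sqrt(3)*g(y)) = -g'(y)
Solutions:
 g(y) = sqrt(3)*(2*log(-1/(C1 + 2*y)) - log(3))/6


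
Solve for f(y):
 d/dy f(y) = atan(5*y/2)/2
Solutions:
 f(y) = C1 + y*atan(5*y/2)/2 - log(25*y^2 + 4)/10


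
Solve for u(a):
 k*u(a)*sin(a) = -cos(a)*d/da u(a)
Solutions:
 u(a) = C1*exp(k*log(cos(a)))


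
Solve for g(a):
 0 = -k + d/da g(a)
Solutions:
 g(a) = C1 + a*k


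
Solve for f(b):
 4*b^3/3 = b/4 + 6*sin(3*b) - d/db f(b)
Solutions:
 f(b) = C1 - b^4/3 + b^2/8 - 2*cos(3*b)


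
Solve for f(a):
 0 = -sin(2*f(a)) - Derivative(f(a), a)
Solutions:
 f(a) = pi - acos((-C1 - exp(4*a))/(C1 - exp(4*a)))/2
 f(a) = acos((-C1 - exp(4*a))/(C1 - exp(4*a)))/2


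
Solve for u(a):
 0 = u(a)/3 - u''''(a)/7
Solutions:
 u(a) = C1*exp(-3^(3/4)*7^(1/4)*a/3) + C2*exp(3^(3/4)*7^(1/4)*a/3) + C3*sin(3^(3/4)*7^(1/4)*a/3) + C4*cos(3^(3/4)*7^(1/4)*a/3)


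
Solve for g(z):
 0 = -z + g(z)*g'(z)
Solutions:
 g(z) = -sqrt(C1 + z^2)
 g(z) = sqrt(C1 + z^2)


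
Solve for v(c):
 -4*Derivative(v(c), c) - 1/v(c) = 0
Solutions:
 v(c) = -sqrt(C1 - 2*c)/2
 v(c) = sqrt(C1 - 2*c)/2


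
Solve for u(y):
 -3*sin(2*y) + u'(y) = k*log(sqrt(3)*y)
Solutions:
 u(y) = C1 + k*y*(log(y) - 1) + k*y*log(3)/2 - 3*cos(2*y)/2


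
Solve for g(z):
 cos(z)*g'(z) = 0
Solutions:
 g(z) = C1


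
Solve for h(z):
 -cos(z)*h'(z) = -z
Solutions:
 h(z) = C1 + Integral(z/cos(z), z)


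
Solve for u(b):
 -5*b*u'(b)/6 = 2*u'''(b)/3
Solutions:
 u(b) = C1 + Integral(C2*airyai(-10^(1/3)*b/2) + C3*airybi(-10^(1/3)*b/2), b)


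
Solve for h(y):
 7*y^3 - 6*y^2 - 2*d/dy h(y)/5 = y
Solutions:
 h(y) = C1 + 35*y^4/8 - 5*y^3 - 5*y^2/4


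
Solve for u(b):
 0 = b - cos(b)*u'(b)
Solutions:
 u(b) = C1 + Integral(b/cos(b), b)


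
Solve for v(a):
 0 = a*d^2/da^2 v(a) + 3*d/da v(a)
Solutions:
 v(a) = C1 + C2/a^2


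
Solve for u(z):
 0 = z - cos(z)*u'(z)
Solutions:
 u(z) = C1 + Integral(z/cos(z), z)


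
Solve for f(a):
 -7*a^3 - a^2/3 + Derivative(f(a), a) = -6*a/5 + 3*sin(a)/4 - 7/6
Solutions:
 f(a) = C1 + 7*a^4/4 + a^3/9 - 3*a^2/5 - 7*a/6 - 3*cos(a)/4


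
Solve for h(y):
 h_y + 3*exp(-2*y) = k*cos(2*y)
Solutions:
 h(y) = C1 + k*sin(2*y)/2 + 3*exp(-2*y)/2


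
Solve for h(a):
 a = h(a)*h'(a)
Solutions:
 h(a) = -sqrt(C1 + a^2)
 h(a) = sqrt(C1 + a^2)


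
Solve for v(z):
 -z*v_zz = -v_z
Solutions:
 v(z) = C1 + C2*z^2


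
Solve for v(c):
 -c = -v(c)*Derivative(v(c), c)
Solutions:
 v(c) = -sqrt(C1 + c^2)
 v(c) = sqrt(C1 + c^2)


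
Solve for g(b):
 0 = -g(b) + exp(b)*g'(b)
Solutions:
 g(b) = C1*exp(-exp(-b))


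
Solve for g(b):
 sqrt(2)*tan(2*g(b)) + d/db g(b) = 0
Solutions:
 g(b) = -asin(C1*exp(-2*sqrt(2)*b))/2 + pi/2
 g(b) = asin(C1*exp(-2*sqrt(2)*b))/2


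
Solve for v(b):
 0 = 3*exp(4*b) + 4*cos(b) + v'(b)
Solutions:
 v(b) = C1 - 3*exp(4*b)/4 - 4*sin(b)


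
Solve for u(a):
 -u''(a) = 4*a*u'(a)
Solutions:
 u(a) = C1 + C2*erf(sqrt(2)*a)


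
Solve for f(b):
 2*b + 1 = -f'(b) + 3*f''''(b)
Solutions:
 f(b) = C1 + C4*exp(3^(2/3)*b/3) - b^2 - b + (C2*sin(3^(1/6)*b/2) + C3*cos(3^(1/6)*b/2))*exp(-3^(2/3)*b/6)


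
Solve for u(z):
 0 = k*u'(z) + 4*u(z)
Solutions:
 u(z) = C1*exp(-4*z/k)


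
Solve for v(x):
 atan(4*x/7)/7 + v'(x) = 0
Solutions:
 v(x) = C1 - x*atan(4*x/7)/7 + log(16*x^2 + 49)/8


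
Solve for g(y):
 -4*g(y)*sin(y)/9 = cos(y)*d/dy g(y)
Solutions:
 g(y) = C1*cos(y)^(4/9)


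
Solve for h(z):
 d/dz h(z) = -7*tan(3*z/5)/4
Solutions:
 h(z) = C1 + 35*log(cos(3*z/5))/12


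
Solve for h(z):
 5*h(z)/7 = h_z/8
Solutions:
 h(z) = C1*exp(40*z/7)


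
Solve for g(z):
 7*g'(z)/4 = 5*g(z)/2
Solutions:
 g(z) = C1*exp(10*z/7)


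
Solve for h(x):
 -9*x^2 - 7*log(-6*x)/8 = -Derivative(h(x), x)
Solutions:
 h(x) = C1 + 3*x^3 + 7*x*log(-x)/8 + 7*x*(-1 + log(6))/8


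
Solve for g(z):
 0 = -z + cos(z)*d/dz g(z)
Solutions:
 g(z) = C1 + Integral(z/cos(z), z)


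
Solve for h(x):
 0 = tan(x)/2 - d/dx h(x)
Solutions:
 h(x) = C1 - log(cos(x))/2


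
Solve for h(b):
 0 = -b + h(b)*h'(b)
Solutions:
 h(b) = -sqrt(C1 + b^2)
 h(b) = sqrt(C1 + b^2)


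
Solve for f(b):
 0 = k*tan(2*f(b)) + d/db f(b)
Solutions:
 f(b) = -asin(C1*exp(-2*b*k))/2 + pi/2
 f(b) = asin(C1*exp(-2*b*k))/2


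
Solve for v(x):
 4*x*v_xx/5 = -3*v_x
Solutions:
 v(x) = C1 + C2/x^(11/4)


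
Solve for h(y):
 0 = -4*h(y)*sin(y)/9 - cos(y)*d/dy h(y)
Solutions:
 h(y) = C1*cos(y)^(4/9)


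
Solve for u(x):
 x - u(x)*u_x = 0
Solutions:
 u(x) = -sqrt(C1 + x^2)
 u(x) = sqrt(C1 + x^2)


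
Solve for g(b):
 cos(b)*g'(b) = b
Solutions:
 g(b) = C1 + Integral(b/cos(b), b)


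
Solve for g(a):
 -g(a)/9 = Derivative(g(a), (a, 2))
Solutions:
 g(a) = C1*sin(a/3) + C2*cos(a/3)


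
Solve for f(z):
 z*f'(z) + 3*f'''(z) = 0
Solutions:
 f(z) = C1 + Integral(C2*airyai(-3^(2/3)*z/3) + C3*airybi(-3^(2/3)*z/3), z)


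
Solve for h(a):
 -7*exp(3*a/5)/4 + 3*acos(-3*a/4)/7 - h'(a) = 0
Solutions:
 h(a) = C1 + 3*a*acos(-3*a/4)/7 + sqrt(16 - 9*a^2)/7 - 35*exp(3*a/5)/12


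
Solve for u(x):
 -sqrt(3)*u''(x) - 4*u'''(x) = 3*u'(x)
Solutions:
 u(x) = C1 + (C2*sin(3*sqrt(5)*x/8) + C3*cos(3*sqrt(5)*x/8))*exp(-sqrt(3)*x/8)


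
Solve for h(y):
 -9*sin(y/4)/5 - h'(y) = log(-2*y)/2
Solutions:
 h(y) = C1 - y*log(-y)/2 - y*log(2)/2 + y/2 + 36*cos(y/4)/5


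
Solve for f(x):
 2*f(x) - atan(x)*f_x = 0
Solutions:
 f(x) = C1*exp(2*Integral(1/atan(x), x))


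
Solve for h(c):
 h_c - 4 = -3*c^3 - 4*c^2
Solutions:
 h(c) = C1 - 3*c^4/4 - 4*c^3/3 + 4*c


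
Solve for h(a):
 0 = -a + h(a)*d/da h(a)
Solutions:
 h(a) = -sqrt(C1 + a^2)
 h(a) = sqrt(C1 + a^2)


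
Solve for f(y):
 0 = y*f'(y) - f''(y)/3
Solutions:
 f(y) = C1 + C2*erfi(sqrt(6)*y/2)


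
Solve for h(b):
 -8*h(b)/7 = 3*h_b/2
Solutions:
 h(b) = C1*exp(-16*b/21)


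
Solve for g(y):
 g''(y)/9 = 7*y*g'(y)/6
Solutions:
 g(y) = C1 + C2*erfi(sqrt(21)*y/2)


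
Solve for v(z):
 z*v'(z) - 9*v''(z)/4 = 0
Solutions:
 v(z) = C1 + C2*erfi(sqrt(2)*z/3)


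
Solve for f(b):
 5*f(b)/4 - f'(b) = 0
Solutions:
 f(b) = C1*exp(5*b/4)


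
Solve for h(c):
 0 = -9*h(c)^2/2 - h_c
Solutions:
 h(c) = 2/(C1 + 9*c)


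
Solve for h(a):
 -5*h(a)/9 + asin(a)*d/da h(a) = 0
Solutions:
 h(a) = C1*exp(5*Integral(1/asin(a), a)/9)


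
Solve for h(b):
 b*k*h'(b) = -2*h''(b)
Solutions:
 h(b) = Piecewise((-sqrt(pi)*C1*erf(b*sqrt(k)/2)/sqrt(k) - C2, (k > 0) | (k < 0)), (-C1*b - C2, True))


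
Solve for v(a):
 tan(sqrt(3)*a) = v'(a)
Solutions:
 v(a) = C1 - sqrt(3)*log(cos(sqrt(3)*a))/3


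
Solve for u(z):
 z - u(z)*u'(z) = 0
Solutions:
 u(z) = -sqrt(C1 + z^2)
 u(z) = sqrt(C1 + z^2)


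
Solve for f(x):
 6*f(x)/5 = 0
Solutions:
 f(x) = 0


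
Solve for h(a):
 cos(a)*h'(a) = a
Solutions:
 h(a) = C1 + Integral(a/cos(a), a)


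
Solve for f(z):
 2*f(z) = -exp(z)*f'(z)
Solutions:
 f(z) = C1*exp(2*exp(-z))


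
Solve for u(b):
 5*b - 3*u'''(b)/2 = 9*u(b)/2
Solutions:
 u(b) = C3*exp(-3^(1/3)*b) + 10*b/9 + (C1*sin(3^(5/6)*b/2) + C2*cos(3^(5/6)*b/2))*exp(3^(1/3)*b/2)


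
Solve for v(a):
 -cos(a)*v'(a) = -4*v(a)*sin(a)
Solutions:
 v(a) = C1/cos(a)^4


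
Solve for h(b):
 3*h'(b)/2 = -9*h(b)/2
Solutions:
 h(b) = C1*exp(-3*b)


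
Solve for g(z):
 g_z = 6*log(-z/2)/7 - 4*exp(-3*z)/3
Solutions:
 g(z) = C1 + 6*z*log(-z)/7 + 6*z*(-1 - log(2))/7 + 4*exp(-3*z)/9


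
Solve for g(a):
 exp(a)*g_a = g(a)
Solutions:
 g(a) = C1*exp(-exp(-a))


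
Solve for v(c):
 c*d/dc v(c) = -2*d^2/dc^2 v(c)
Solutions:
 v(c) = C1 + C2*erf(c/2)


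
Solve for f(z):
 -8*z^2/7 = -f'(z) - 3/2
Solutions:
 f(z) = C1 + 8*z^3/21 - 3*z/2


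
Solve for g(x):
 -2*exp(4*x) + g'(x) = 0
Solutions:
 g(x) = C1 + exp(4*x)/2


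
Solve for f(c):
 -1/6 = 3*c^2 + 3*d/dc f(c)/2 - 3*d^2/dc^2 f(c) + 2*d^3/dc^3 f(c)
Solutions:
 f(c) = C1 - 2*c^3/3 - 4*c^2 - 97*c/9 + (C2*sin(sqrt(3)*c/4) + C3*cos(sqrt(3)*c/4))*exp(3*c/4)


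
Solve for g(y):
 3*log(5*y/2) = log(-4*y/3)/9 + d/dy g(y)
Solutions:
 g(y) = C1 + 26*y*log(y)/9 + y*(-26/9 - 29*log(2)/9 + log(3)/9 + 3*log(5) - I*pi/9)


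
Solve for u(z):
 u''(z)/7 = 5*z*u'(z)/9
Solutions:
 u(z) = C1 + C2*erfi(sqrt(70)*z/6)


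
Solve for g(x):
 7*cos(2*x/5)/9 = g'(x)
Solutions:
 g(x) = C1 + 35*sin(2*x/5)/18


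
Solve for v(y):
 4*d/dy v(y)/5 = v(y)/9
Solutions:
 v(y) = C1*exp(5*y/36)


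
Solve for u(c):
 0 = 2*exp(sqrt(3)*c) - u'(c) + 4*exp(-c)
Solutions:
 u(c) = C1 + 2*sqrt(3)*exp(sqrt(3)*c)/3 - 4*exp(-c)


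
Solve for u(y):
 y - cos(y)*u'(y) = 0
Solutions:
 u(y) = C1 + Integral(y/cos(y), y)


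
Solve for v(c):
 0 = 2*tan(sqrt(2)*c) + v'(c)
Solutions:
 v(c) = C1 + sqrt(2)*log(cos(sqrt(2)*c))


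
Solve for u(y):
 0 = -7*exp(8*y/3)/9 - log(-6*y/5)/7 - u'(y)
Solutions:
 u(y) = C1 - y*log(-y)/7 + y*(-log(6) + 1 + log(5))/7 - 7*exp(8*y/3)/24


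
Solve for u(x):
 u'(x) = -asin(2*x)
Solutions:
 u(x) = C1 - x*asin(2*x) - sqrt(1 - 4*x^2)/2


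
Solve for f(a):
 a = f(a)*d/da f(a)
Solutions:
 f(a) = -sqrt(C1 + a^2)
 f(a) = sqrt(C1 + a^2)


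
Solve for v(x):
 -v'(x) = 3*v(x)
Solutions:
 v(x) = C1*exp(-3*x)


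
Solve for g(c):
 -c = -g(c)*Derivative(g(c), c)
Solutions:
 g(c) = -sqrt(C1 + c^2)
 g(c) = sqrt(C1 + c^2)


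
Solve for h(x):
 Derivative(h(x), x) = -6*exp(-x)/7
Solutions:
 h(x) = C1 + 6*exp(-x)/7


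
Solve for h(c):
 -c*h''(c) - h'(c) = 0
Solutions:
 h(c) = C1 + C2*log(c)


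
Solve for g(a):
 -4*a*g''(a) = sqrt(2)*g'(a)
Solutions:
 g(a) = C1 + C2*a^(1 - sqrt(2)/4)


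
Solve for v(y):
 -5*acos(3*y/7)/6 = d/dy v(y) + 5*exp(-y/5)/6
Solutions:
 v(y) = C1 - 5*y*acos(3*y/7)/6 + 5*sqrt(49 - 9*y^2)/18 + 25*exp(-y/5)/6


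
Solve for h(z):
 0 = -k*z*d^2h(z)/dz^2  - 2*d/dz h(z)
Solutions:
 h(z) = C1 + z^(((re(k) - 2)*re(k) + im(k)^2)/(re(k)^2 + im(k)^2))*(C2*sin(2*log(z)*Abs(im(k))/(re(k)^2 + im(k)^2)) + C3*cos(2*log(z)*im(k)/(re(k)^2 + im(k)^2)))


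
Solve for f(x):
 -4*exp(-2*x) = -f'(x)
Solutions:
 f(x) = C1 - 2*exp(-2*x)


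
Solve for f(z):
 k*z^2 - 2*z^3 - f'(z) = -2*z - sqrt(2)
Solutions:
 f(z) = C1 + k*z^3/3 - z^4/2 + z^2 + sqrt(2)*z


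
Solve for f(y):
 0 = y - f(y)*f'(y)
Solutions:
 f(y) = -sqrt(C1 + y^2)
 f(y) = sqrt(C1 + y^2)


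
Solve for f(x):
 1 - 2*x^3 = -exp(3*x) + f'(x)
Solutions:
 f(x) = C1 - x^4/2 + x + exp(3*x)/3


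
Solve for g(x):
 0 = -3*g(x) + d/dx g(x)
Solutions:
 g(x) = C1*exp(3*x)


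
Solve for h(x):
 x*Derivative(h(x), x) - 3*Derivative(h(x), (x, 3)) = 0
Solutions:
 h(x) = C1 + Integral(C2*airyai(3^(2/3)*x/3) + C3*airybi(3^(2/3)*x/3), x)


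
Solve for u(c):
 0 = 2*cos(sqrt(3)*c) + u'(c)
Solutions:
 u(c) = C1 - 2*sqrt(3)*sin(sqrt(3)*c)/3


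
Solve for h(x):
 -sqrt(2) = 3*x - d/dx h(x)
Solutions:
 h(x) = C1 + 3*x^2/2 + sqrt(2)*x


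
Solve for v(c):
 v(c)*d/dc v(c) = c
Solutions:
 v(c) = -sqrt(C1 + c^2)
 v(c) = sqrt(C1 + c^2)


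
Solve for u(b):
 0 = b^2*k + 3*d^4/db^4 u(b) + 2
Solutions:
 u(b) = C1 + C2*b + C3*b^2 + C4*b^3 - b^6*k/1080 - b^4/36


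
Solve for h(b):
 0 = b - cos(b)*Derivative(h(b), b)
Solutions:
 h(b) = C1 + Integral(b/cos(b), b)


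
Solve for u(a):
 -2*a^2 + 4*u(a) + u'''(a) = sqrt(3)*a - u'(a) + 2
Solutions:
 u(a) = C1*exp(-3^(1/3)*a*(-(18 + sqrt(327))^(1/3) + 3^(1/3)/(18 + sqrt(327))^(1/3))/6)*sin(3^(1/6)*a*(3/(18 + sqrt(327))^(1/3) + 3^(2/3)*(18 + sqrt(327))^(1/3))/6) + C2*exp(-3^(1/3)*a*(-(18 + sqrt(327))^(1/3) + 3^(1/3)/(18 + sqrt(327))^(1/3))/6)*cos(3^(1/6)*a*(3/(18 + sqrt(327))^(1/3) + 3^(2/3)*(18 + sqrt(327))^(1/3))/6) + C3*exp(3^(1/3)*a*(-(18 + sqrt(327))^(1/3) + 3^(1/3)/(18 + sqrt(327))^(1/3))/3) + a^2/2 - a/4 + sqrt(3)*a/4 - sqrt(3)/16 + 9/16


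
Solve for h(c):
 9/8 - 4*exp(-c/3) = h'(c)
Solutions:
 h(c) = C1 + 9*c/8 + 12*exp(-c/3)


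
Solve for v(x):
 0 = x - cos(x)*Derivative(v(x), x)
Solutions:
 v(x) = C1 + Integral(x/cos(x), x)


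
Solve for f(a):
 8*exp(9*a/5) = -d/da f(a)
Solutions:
 f(a) = C1 - 40*exp(9*a/5)/9


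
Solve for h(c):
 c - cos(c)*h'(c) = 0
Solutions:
 h(c) = C1 + Integral(c/cos(c), c)


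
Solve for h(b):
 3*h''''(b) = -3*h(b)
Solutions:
 h(b) = (C1*sin(sqrt(2)*b/2) + C2*cos(sqrt(2)*b/2))*exp(-sqrt(2)*b/2) + (C3*sin(sqrt(2)*b/2) + C4*cos(sqrt(2)*b/2))*exp(sqrt(2)*b/2)


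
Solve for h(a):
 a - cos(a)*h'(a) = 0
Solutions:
 h(a) = C1 + Integral(a/cos(a), a)


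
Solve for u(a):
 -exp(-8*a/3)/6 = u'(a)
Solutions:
 u(a) = C1 + exp(-8*a/3)/16


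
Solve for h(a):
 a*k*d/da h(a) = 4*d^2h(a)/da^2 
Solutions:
 h(a) = Piecewise((-sqrt(2)*sqrt(pi)*C1*erf(sqrt(2)*a*sqrt(-k)/4)/sqrt(-k) - C2, (k > 0) | (k < 0)), (-C1*a - C2, True))


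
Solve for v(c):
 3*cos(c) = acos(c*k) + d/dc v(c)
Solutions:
 v(c) = C1 - Piecewise((c*acos(c*k) - sqrt(-c^2*k^2 + 1)/k, Ne(k, 0)), (pi*c/2, True)) + 3*sin(c)


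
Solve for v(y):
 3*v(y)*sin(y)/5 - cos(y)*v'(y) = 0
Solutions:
 v(y) = C1/cos(y)^(3/5)


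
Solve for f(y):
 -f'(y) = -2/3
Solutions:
 f(y) = C1 + 2*y/3


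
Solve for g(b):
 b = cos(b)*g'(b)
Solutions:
 g(b) = C1 + Integral(b/cos(b), b)


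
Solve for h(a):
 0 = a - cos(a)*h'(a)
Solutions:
 h(a) = C1 + Integral(a/cos(a), a)


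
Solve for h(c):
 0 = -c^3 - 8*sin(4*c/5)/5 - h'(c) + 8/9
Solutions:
 h(c) = C1 - c^4/4 + 8*c/9 + 2*cos(4*c/5)


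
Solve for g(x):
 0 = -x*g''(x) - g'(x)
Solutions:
 g(x) = C1 + C2*log(x)


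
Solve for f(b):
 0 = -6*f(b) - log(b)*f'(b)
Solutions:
 f(b) = C1*exp(-6*li(b))


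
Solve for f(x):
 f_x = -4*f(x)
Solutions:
 f(x) = C1*exp(-4*x)


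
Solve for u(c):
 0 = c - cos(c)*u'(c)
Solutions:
 u(c) = C1 + Integral(c/cos(c), c)


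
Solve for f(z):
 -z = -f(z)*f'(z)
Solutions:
 f(z) = -sqrt(C1 + z^2)
 f(z) = sqrt(C1 + z^2)


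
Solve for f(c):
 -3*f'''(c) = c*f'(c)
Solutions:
 f(c) = C1 + Integral(C2*airyai(-3^(2/3)*c/3) + C3*airybi(-3^(2/3)*c/3), c)


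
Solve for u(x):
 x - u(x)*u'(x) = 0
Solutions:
 u(x) = -sqrt(C1 + x^2)
 u(x) = sqrt(C1 + x^2)


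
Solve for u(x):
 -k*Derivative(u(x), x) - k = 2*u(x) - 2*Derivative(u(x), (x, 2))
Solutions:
 u(x) = C1*exp(x*(k - sqrt(k^2 + 16))/4) + C2*exp(x*(k + sqrt(k^2 + 16))/4) - k/2


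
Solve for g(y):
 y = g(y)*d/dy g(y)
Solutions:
 g(y) = -sqrt(C1 + y^2)
 g(y) = sqrt(C1 + y^2)


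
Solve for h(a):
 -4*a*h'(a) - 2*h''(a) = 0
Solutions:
 h(a) = C1 + C2*erf(a)


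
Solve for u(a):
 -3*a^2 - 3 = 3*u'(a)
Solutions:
 u(a) = C1 - a^3/3 - a


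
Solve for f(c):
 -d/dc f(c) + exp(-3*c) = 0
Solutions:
 f(c) = C1 - exp(-3*c)/3


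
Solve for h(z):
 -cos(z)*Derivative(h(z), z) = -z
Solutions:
 h(z) = C1 + Integral(z/cos(z), z)


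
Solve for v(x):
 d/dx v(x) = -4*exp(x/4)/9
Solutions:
 v(x) = C1 - 16*exp(x/4)/9


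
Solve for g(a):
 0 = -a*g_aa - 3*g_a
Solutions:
 g(a) = C1 + C2/a^2


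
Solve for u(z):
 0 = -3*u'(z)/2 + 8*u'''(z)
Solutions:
 u(z) = C1 + C2*exp(-sqrt(3)*z/4) + C3*exp(sqrt(3)*z/4)


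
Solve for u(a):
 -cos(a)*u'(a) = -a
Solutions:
 u(a) = C1 + Integral(a/cos(a), a)


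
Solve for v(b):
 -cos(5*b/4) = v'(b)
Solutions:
 v(b) = C1 - 4*sin(5*b/4)/5


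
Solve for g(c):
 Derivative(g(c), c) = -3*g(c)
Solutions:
 g(c) = C1*exp(-3*c)


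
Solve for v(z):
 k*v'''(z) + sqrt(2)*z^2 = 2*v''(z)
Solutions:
 v(z) = C1 + C2*z + C3*exp(2*z/k) + sqrt(2)*k^2*z^2/8 + sqrt(2)*k*z^3/12 + sqrt(2)*z^4/24


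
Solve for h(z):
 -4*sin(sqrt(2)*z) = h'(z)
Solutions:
 h(z) = C1 + 2*sqrt(2)*cos(sqrt(2)*z)


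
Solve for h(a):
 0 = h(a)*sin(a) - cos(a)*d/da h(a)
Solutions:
 h(a) = C1/cos(a)


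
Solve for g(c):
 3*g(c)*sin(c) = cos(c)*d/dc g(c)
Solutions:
 g(c) = C1/cos(c)^3


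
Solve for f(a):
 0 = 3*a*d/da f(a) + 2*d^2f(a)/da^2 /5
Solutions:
 f(a) = C1 + C2*erf(sqrt(15)*a/2)


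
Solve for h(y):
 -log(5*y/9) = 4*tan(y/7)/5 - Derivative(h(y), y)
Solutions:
 h(y) = C1 + y*log(y) - 2*y*log(3) - y + y*log(5) - 28*log(cos(y/7))/5


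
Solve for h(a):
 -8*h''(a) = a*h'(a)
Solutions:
 h(a) = C1 + C2*erf(a/4)


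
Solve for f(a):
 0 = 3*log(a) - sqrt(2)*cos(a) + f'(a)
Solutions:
 f(a) = C1 - 3*a*log(a) + 3*a + sqrt(2)*sin(a)


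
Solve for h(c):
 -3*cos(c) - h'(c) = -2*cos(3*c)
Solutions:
 h(c) = C1 - 3*sin(c) + 2*sin(3*c)/3


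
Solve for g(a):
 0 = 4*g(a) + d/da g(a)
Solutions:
 g(a) = C1*exp(-4*a)


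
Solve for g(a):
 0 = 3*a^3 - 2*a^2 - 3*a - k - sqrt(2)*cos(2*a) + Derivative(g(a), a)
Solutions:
 g(a) = C1 - 3*a^4/4 + 2*a^3/3 + 3*a^2/2 + a*k + sqrt(2)*sin(2*a)/2


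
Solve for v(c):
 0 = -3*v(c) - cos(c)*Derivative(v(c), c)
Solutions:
 v(c) = C1*(sin(c) - 1)^(3/2)/(sin(c) + 1)^(3/2)


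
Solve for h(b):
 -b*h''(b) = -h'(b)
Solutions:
 h(b) = C1 + C2*b^2


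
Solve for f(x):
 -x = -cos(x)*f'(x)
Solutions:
 f(x) = C1 + Integral(x/cos(x), x)


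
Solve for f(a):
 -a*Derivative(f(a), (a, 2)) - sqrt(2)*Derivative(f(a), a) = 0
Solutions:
 f(a) = C1 + C2*a^(1 - sqrt(2))


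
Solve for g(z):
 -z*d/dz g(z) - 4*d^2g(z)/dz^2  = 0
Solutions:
 g(z) = C1 + C2*erf(sqrt(2)*z/4)


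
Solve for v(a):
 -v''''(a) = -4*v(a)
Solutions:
 v(a) = C1*exp(-sqrt(2)*a) + C2*exp(sqrt(2)*a) + C3*sin(sqrt(2)*a) + C4*cos(sqrt(2)*a)


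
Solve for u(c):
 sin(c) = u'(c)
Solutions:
 u(c) = C1 - cos(c)


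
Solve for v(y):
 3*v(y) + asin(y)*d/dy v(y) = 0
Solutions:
 v(y) = C1*exp(-3*Integral(1/asin(y), y))


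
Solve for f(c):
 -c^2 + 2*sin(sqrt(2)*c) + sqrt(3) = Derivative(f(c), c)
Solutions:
 f(c) = C1 - c^3/3 + sqrt(3)*c - sqrt(2)*cos(sqrt(2)*c)


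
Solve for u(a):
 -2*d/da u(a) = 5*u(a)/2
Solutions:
 u(a) = C1*exp(-5*a/4)


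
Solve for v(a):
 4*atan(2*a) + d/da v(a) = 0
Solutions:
 v(a) = C1 - 4*a*atan(2*a) + log(4*a^2 + 1)


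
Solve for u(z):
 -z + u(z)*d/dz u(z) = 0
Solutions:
 u(z) = -sqrt(C1 + z^2)
 u(z) = sqrt(C1 + z^2)


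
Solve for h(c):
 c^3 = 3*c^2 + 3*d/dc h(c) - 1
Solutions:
 h(c) = C1 + c^4/12 - c^3/3 + c/3


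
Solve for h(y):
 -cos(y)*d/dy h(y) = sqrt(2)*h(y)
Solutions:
 h(y) = C1*(sin(y) - 1)^(sqrt(2)/2)/(sin(y) + 1)^(sqrt(2)/2)


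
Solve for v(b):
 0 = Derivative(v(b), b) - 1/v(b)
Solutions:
 v(b) = -sqrt(C1 + 2*b)
 v(b) = sqrt(C1 + 2*b)


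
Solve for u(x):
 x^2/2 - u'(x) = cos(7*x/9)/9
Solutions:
 u(x) = C1 + x^3/6 - sin(7*x/9)/7


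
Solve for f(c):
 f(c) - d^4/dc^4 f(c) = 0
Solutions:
 f(c) = C1*exp(-c) + C2*exp(c) + C3*sin(c) + C4*cos(c)


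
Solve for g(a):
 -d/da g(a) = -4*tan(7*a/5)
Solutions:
 g(a) = C1 - 20*log(cos(7*a/5))/7


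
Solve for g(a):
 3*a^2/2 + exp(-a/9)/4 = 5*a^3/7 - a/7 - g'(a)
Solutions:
 g(a) = C1 + 5*a^4/28 - a^3/2 - a^2/14 + 9*exp(-a/9)/4


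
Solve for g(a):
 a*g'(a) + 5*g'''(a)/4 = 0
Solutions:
 g(a) = C1 + Integral(C2*airyai(-10^(2/3)*a/5) + C3*airybi(-10^(2/3)*a/5), a)


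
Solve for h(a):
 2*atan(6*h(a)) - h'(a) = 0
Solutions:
 Integral(1/atan(6*_y), (_y, h(a))) = C1 + 2*a


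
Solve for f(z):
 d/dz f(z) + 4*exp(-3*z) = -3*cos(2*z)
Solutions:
 f(z) = C1 - 3*sin(2*z)/2 + 4*exp(-3*z)/3


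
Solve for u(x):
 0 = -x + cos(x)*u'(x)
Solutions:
 u(x) = C1 + Integral(x/cos(x), x)
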